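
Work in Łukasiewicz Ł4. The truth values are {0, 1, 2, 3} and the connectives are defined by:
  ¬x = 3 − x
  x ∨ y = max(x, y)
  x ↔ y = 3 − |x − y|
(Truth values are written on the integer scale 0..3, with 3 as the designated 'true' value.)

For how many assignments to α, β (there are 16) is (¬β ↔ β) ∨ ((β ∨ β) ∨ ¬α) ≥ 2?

14

α = 0, β = 0 ↦ 3  ≥
α = 0, β = 1 ↦ 3  ≥
α = 0, β = 2 ↦ 3  ≥
α = 0, β = 3 ↦ 3  ≥
α = 1, β = 0 ↦ 2  ≥
α = 1, β = 1 ↦ 2  ≥
α = 1, β = 2 ↦ 2  ≥
α = 1, β = 3 ↦ 3  ≥
α = 2, β = 0 ↦ 1  <
α = 2, β = 1 ↦ 2  ≥
α = 2, β = 2 ↦ 2  ≥
α = 2, β = 3 ↦ 3  ≥
α = 3, β = 0 ↦ 0  <
α = 3, β = 1 ↦ 2  ≥
α = 3, β = 2 ↦ 2  ≥
α = 3, β = 3 ↦ 3  ≥
So 14 of the 16 assignments meet the threshold.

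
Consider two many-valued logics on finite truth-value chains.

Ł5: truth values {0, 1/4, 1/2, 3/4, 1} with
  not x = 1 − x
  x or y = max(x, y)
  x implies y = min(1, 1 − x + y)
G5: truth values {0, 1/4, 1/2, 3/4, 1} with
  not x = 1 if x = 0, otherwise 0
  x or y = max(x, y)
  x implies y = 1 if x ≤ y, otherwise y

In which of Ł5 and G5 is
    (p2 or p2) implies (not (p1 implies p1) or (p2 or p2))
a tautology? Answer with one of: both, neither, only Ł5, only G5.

both

In Ł5: every assignment gives 1 — tautology.
In G5: every assignment gives 1 — tautology.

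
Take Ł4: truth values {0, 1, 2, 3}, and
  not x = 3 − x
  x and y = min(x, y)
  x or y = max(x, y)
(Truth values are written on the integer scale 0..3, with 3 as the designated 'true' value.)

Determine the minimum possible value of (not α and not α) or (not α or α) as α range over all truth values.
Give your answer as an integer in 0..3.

2

Take α = 1:
not α = not 1 = 2
not α = not 1 = 2
not α and not α = 2 and 2 = 2
not α = not 1 = 2
not α or α = 2 or 1 = 2
(not α and not α) or (not α or α) = 2 or 2 = 2
No assignment yields a value below 2, so this is the minimum.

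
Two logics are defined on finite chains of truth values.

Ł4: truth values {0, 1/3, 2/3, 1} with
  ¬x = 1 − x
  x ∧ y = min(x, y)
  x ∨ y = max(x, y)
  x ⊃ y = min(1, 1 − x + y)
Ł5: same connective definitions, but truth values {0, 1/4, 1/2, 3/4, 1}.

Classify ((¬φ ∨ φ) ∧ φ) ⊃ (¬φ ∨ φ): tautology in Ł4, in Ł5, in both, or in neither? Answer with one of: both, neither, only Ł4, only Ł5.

both

In Ł4: every assignment gives 1 — tautology.
In Ł5: every assignment gives 1 — tautology.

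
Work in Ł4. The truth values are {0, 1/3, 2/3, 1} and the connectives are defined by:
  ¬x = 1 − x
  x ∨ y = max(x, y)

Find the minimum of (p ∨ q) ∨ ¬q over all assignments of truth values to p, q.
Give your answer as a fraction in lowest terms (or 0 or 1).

2/3

Take p = 0, q = 1/3:
p ∨ q = 0 ∨ 1/3 = 1/3
¬q = ¬1/3 = 2/3
(p ∨ q) ∨ ¬q = 1/3 ∨ 2/3 = 2/3
No assignment yields a value below 2/3, so this is the minimum.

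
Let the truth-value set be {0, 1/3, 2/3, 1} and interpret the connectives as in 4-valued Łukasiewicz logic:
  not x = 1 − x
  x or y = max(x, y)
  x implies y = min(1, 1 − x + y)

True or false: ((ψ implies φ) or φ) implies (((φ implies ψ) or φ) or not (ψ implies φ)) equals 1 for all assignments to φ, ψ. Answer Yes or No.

Counterexample: take φ = 1/3, ψ = 0.
ψ implies φ = 0 implies 1/3 = 1
(ψ implies φ) or φ = 1 or 1/3 = 1
φ implies ψ = 1/3 implies 0 = 2/3
(φ implies ψ) or φ = 2/3 or 1/3 = 2/3
ψ implies φ = 0 implies 1/3 = 1
not (ψ implies φ) = not 1 = 0
((φ implies ψ) or φ) or not (ψ implies φ) = 2/3 or 0 = 2/3
((ψ implies φ) or φ) implies (((φ implies ψ) or φ) or not (ψ implies φ)) = 1 implies 2/3 = 2/3
This gives 2/3 ≠ 1.

No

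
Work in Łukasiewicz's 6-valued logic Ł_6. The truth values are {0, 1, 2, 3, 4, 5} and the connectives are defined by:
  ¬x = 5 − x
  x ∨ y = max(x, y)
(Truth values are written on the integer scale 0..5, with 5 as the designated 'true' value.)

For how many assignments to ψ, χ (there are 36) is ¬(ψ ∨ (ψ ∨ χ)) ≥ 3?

9

value 5: 1 assignment (counts)
value 4: 3 assignments (counts)
value 3: 5 assignments (counts)
value 2: 7 assignments
value 1: 9 assignments
value 0: 11 assignments
So 9 of the 36 assignments meet the threshold.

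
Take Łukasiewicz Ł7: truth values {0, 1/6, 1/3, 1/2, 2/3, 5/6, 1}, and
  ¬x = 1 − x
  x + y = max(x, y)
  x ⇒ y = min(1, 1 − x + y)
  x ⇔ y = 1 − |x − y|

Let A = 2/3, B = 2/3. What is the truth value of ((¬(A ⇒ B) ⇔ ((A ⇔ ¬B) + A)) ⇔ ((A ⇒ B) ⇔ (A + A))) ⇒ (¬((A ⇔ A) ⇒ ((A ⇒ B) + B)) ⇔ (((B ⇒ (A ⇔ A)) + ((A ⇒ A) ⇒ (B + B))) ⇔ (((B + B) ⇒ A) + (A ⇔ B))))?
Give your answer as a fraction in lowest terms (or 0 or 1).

1/3

A ⇒ B = 2/3 ⇒ 2/3 = 1
¬(A ⇒ B) = ¬1 = 0
¬B = ¬2/3 = 1/3
A ⇔ ¬B = 2/3 ⇔ 1/3 = 2/3
(A ⇔ ¬B) + A = 2/3 + 2/3 = 2/3
¬(A ⇒ B) ⇔ ((A ⇔ ¬B) + A) = 0 ⇔ 2/3 = 1/3
A ⇒ B = 2/3 ⇒ 2/3 = 1
A + A = 2/3 + 2/3 = 2/3
(A ⇒ B) ⇔ (A + A) = 1 ⇔ 2/3 = 2/3
(¬(A ⇒ B) ⇔ ((A ⇔ ¬B) + A)) ⇔ ((A ⇒ B) ⇔ (A + A)) = 1/3 ⇔ 2/3 = 2/3
A ⇔ A = 2/3 ⇔ 2/3 = 1
A ⇒ B = 2/3 ⇒ 2/3 = 1
(A ⇒ B) + B = 1 + 2/3 = 1
(A ⇔ A) ⇒ ((A ⇒ B) + B) = 1 ⇒ 1 = 1
¬((A ⇔ A) ⇒ ((A ⇒ B) + B)) = ¬1 = 0
A ⇔ A = 2/3 ⇔ 2/3 = 1
B ⇒ (A ⇔ A) = 2/3 ⇒ 1 = 1
A ⇒ A = 2/3 ⇒ 2/3 = 1
B + B = 2/3 + 2/3 = 2/3
(A ⇒ A) ⇒ (B + B) = 1 ⇒ 2/3 = 2/3
(B ⇒ (A ⇔ A)) + ((A ⇒ A) ⇒ (B + B)) = 1 + 2/3 = 1
B + B = 2/3 + 2/3 = 2/3
(B + B) ⇒ A = 2/3 ⇒ 2/3 = 1
A ⇔ B = 2/3 ⇔ 2/3 = 1
((B + B) ⇒ A) + (A ⇔ B) = 1 + 1 = 1
((B ⇒ (A ⇔ A)) + ((A ⇒ A) ⇒ (B + B))) ⇔ (((B + B) ⇒ A) + (A ⇔ B)) = 1 ⇔ 1 = 1
¬((A ⇔ A) ⇒ ((A ⇒ B) + B)) ⇔ (((B ⇒ (A ⇔ A)) + ((A ⇒ A) ⇒ (B + B))) ⇔ (((B + B) ⇒ A) + (A ⇔ B))) = 0 ⇔ 1 = 0
((¬(A ⇒ B) ⇔ ((A ⇔ ¬B) + A)) ⇔ ((A ⇒ B) ⇔ (A + A))) ⇒ (¬((A ⇔ A) ⇒ ((A ⇒ B) + B)) ⇔ (((B ⇒ (A ⇔ A)) + ((A ⇒ A) ⇒ (B + B))) ⇔ (((B + B) ⇒ A) + (A ⇔ B)))) = 2/3 ⇒ 0 = 1/3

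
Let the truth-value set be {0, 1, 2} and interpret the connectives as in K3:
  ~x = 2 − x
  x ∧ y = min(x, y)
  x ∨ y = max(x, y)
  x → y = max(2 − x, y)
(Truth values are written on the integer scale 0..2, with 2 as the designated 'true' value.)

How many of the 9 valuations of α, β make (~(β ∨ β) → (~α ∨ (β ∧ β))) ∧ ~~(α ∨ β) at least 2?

3

α = 0, β = 0 ↦ 0  <
α = 0, β = 1 ↦ 1  <
α = 0, β = 2 ↦ 2  ≥
α = 1, β = 0 ↦ 1  <
α = 1, β = 1 ↦ 1  <
α = 1, β = 2 ↦ 2  ≥
α = 2, β = 0 ↦ 0  <
α = 2, β = 1 ↦ 1  <
α = 2, β = 2 ↦ 2  ≥
So 3 of the 9 assignments meet the threshold.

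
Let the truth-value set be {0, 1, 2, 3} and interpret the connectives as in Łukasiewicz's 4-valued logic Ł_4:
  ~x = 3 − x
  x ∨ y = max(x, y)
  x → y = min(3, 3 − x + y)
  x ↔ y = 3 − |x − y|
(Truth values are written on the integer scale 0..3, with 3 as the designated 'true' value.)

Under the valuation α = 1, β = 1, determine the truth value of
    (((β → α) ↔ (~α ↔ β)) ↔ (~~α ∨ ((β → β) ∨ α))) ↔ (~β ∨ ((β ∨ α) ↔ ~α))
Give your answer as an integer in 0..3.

3

β → α = 1 → 1 = 3
~α = ~1 = 2
~α ↔ β = 2 ↔ 1 = 2
(β → α) ↔ (~α ↔ β) = 3 ↔ 2 = 2
~α = ~1 = 2
~~α = ~2 = 1
β → β = 1 → 1 = 3
(β → β) ∨ α = 3 ∨ 1 = 3
~~α ∨ ((β → β) ∨ α) = 1 ∨ 3 = 3
((β → α) ↔ (~α ↔ β)) ↔ (~~α ∨ ((β → β) ∨ α)) = 2 ↔ 3 = 2
~β = ~1 = 2
β ∨ α = 1 ∨ 1 = 1
~α = ~1 = 2
(β ∨ α) ↔ ~α = 1 ↔ 2 = 2
~β ∨ ((β ∨ α) ↔ ~α) = 2 ∨ 2 = 2
(((β → α) ↔ (~α ↔ β)) ↔ (~~α ∨ ((β → β) ∨ α))) ↔ (~β ∨ ((β ∨ α) ↔ ~α)) = 2 ↔ 2 = 3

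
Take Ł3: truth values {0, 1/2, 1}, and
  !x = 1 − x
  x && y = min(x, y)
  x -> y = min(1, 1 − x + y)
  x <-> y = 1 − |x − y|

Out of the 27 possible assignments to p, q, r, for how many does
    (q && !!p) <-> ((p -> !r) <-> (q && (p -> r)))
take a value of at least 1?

12

value 1: 12 assignments (counts)
value 1/2: 9 assignments
value 0: 6 assignments
So 12 of the 27 assignments meet the threshold.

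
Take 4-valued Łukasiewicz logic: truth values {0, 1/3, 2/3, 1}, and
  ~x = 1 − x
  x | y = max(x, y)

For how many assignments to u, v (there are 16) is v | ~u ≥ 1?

7

u = 0, v = 0 ↦ 1  ≥
u = 0, v = 1/3 ↦ 1  ≥
u = 0, v = 2/3 ↦ 1  ≥
u = 0, v = 1 ↦ 1  ≥
u = 1/3, v = 0 ↦ 2/3  <
u = 1/3, v = 1/3 ↦ 2/3  <
u = 1/3, v = 2/3 ↦ 2/3  <
u = 1/3, v = 1 ↦ 1  ≥
u = 2/3, v = 0 ↦ 1/3  <
u = 2/3, v = 1/3 ↦ 1/3  <
u = 2/3, v = 2/3 ↦ 2/3  <
u = 2/3, v = 1 ↦ 1  ≥
u = 1, v = 0 ↦ 0  <
u = 1, v = 1/3 ↦ 1/3  <
u = 1, v = 2/3 ↦ 2/3  <
u = 1, v = 1 ↦ 1  ≥
So 7 of the 16 assignments meet the threshold.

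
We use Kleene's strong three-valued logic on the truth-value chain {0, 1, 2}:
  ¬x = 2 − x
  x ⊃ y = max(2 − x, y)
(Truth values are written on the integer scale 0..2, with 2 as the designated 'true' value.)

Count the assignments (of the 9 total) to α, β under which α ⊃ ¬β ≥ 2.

5

α = 0, β = 0 ↦ 2  ≥
α = 0, β = 1 ↦ 2  ≥
α = 0, β = 2 ↦ 2  ≥
α = 1, β = 0 ↦ 2  ≥
α = 1, β = 1 ↦ 1  <
α = 1, β = 2 ↦ 1  <
α = 2, β = 0 ↦ 2  ≥
α = 2, β = 1 ↦ 1  <
α = 2, β = 2 ↦ 0  <
So 5 of the 9 assignments meet the threshold.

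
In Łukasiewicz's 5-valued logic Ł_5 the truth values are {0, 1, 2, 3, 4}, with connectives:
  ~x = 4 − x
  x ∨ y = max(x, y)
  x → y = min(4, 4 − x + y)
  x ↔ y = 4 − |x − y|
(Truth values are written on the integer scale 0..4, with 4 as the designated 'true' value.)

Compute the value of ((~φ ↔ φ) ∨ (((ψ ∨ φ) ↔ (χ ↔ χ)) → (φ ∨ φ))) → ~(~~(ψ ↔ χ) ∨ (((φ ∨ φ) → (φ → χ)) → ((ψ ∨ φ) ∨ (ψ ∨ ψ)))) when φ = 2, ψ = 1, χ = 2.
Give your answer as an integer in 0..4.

1

~φ = ~2 = 2
~φ ↔ φ = 2 ↔ 2 = 4
ψ ∨ φ = 1 ∨ 2 = 2
χ ↔ χ = 2 ↔ 2 = 4
(ψ ∨ φ) ↔ (χ ↔ χ) = 2 ↔ 4 = 2
φ ∨ φ = 2 ∨ 2 = 2
((ψ ∨ φ) ↔ (χ ↔ χ)) → (φ ∨ φ) = 2 → 2 = 4
(~φ ↔ φ) ∨ (((ψ ∨ φ) ↔ (χ ↔ χ)) → (φ ∨ φ)) = 4 ∨ 4 = 4
ψ ↔ χ = 1 ↔ 2 = 3
~(ψ ↔ χ) = ~3 = 1
~~(ψ ↔ χ) = ~1 = 3
φ ∨ φ = 2 ∨ 2 = 2
φ → χ = 2 → 2 = 4
(φ ∨ φ) → (φ → χ) = 2 → 4 = 4
ψ ∨ φ = 1 ∨ 2 = 2
ψ ∨ ψ = 1 ∨ 1 = 1
(ψ ∨ φ) ∨ (ψ ∨ ψ) = 2 ∨ 1 = 2
((φ ∨ φ) → (φ → χ)) → ((ψ ∨ φ) ∨ (ψ ∨ ψ)) = 4 → 2 = 2
~~(ψ ↔ χ) ∨ (((φ ∨ φ) → (φ → χ)) → ((ψ ∨ φ) ∨ (ψ ∨ ψ))) = 3 ∨ 2 = 3
~(~~(ψ ↔ χ) ∨ (((φ ∨ φ) → (φ → χ)) → ((ψ ∨ φ) ∨ (ψ ∨ ψ)))) = ~3 = 1
((~φ ↔ φ) ∨ (((ψ ∨ φ) ↔ (χ ↔ χ)) → (φ ∨ φ))) → ~(~~(ψ ↔ χ) ∨ (((φ ∨ φ) → (φ → χ)) → ((ψ ∨ φ) ∨ (ψ ∨ ψ)))) = 4 → 1 = 1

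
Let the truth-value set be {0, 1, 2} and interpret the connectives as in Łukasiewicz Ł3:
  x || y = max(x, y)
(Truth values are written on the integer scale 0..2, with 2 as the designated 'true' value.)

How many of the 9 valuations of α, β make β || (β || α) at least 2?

5

α = 0, β = 0 ↦ 0  <
α = 0, β = 1 ↦ 1  <
α = 0, β = 2 ↦ 2  ≥
α = 1, β = 0 ↦ 1  <
α = 1, β = 1 ↦ 1  <
α = 1, β = 2 ↦ 2  ≥
α = 2, β = 0 ↦ 2  ≥
α = 2, β = 1 ↦ 2  ≥
α = 2, β = 2 ↦ 2  ≥
So 5 of the 9 assignments meet the threshold.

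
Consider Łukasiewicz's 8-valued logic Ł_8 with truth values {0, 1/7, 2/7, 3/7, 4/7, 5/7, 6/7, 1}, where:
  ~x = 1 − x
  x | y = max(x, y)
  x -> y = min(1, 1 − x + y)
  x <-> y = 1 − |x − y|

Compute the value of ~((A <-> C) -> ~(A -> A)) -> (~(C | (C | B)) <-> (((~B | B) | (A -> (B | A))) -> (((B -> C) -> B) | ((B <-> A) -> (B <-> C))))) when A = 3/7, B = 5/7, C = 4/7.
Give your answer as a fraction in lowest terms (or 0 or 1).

A <-> C = 3/7 <-> 4/7 = 6/7
A -> A = 3/7 -> 3/7 = 1
~(A -> A) = ~1 = 0
(A <-> C) -> ~(A -> A) = 6/7 -> 0 = 1/7
~((A <-> C) -> ~(A -> A)) = ~1/7 = 6/7
C | B = 4/7 | 5/7 = 5/7
C | (C | B) = 4/7 | 5/7 = 5/7
~(C | (C | B)) = ~5/7 = 2/7
~B = ~5/7 = 2/7
~B | B = 2/7 | 5/7 = 5/7
B | A = 5/7 | 3/7 = 5/7
A -> (B | A) = 3/7 -> 5/7 = 1
(~B | B) | (A -> (B | A)) = 5/7 | 1 = 1
B -> C = 5/7 -> 4/7 = 6/7
(B -> C) -> B = 6/7 -> 5/7 = 6/7
B <-> A = 5/7 <-> 3/7 = 5/7
B <-> C = 5/7 <-> 4/7 = 6/7
(B <-> A) -> (B <-> C) = 5/7 -> 6/7 = 1
((B -> C) -> B) | ((B <-> A) -> (B <-> C)) = 6/7 | 1 = 1
((~B | B) | (A -> (B | A))) -> (((B -> C) -> B) | ((B <-> A) -> (B <-> C))) = 1 -> 1 = 1
~(C | (C | B)) <-> (((~B | B) | (A -> (B | A))) -> (((B -> C) -> B) | ((B <-> A) -> (B <-> C)))) = 2/7 <-> 1 = 2/7
~((A <-> C) -> ~(A -> A)) -> (~(C | (C | B)) <-> (((~B | B) | (A -> (B | A))) -> (((B -> C) -> B) | ((B <-> A) -> (B <-> C))))) = 6/7 -> 2/7 = 3/7

3/7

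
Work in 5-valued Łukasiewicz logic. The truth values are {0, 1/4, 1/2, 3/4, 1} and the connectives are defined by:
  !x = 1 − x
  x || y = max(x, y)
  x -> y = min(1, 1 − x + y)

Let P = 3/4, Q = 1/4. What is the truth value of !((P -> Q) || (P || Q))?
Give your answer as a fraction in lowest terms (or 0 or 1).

P -> Q = 3/4 -> 1/4 = 1/2
P || Q = 3/4 || 1/4 = 3/4
(P -> Q) || (P || Q) = 1/2 || 3/4 = 3/4
!((P -> Q) || (P || Q)) = !3/4 = 1/4

1/4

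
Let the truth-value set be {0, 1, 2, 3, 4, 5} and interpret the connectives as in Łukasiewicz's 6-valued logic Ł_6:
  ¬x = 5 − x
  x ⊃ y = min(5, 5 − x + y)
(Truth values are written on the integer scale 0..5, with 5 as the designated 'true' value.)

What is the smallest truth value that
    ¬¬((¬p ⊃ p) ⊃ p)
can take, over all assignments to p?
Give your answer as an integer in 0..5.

Take p = 2:
¬p = ¬2 = 3
¬p ⊃ p = 3 ⊃ 2 = 4
(¬p ⊃ p) ⊃ p = 4 ⊃ 2 = 3
¬((¬p ⊃ p) ⊃ p) = ¬3 = 2
¬¬((¬p ⊃ p) ⊃ p) = ¬2 = 3
No assignment yields a value below 3, so this is the minimum.

3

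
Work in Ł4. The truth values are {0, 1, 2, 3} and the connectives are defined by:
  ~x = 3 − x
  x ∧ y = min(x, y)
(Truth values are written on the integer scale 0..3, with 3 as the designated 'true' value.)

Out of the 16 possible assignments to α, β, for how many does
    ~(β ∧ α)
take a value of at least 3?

7

α = 0, β = 0 ↦ 3  ≥
α = 0, β = 1 ↦ 3  ≥
α = 0, β = 2 ↦ 3  ≥
α = 0, β = 3 ↦ 3  ≥
α = 1, β = 0 ↦ 3  ≥
α = 1, β = 1 ↦ 2  <
α = 1, β = 2 ↦ 2  <
α = 1, β = 3 ↦ 2  <
α = 2, β = 0 ↦ 3  ≥
α = 2, β = 1 ↦ 2  <
α = 2, β = 2 ↦ 1  <
α = 2, β = 3 ↦ 1  <
α = 3, β = 0 ↦ 3  ≥
α = 3, β = 1 ↦ 2  <
α = 3, β = 2 ↦ 1  <
α = 3, β = 3 ↦ 0  <
So 7 of the 16 assignments meet the threshold.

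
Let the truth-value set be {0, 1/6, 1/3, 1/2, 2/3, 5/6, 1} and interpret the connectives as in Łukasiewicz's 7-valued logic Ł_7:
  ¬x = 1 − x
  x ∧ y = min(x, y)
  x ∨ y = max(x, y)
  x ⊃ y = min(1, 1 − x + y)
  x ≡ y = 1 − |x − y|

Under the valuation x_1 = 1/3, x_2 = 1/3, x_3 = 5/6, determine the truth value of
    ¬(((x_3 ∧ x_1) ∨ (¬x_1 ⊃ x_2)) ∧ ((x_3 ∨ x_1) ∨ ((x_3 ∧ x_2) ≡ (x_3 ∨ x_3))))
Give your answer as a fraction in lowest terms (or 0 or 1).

x_3 ∧ x_1 = 5/6 ∧ 1/3 = 1/3
¬x_1 = ¬1/3 = 2/3
¬x_1 ⊃ x_2 = 2/3 ⊃ 1/3 = 2/3
(x_3 ∧ x_1) ∨ (¬x_1 ⊃ x_2) = 1/3 ∨ 2/3 = 2/3
x_3 ∨ x_1 = 5/6 ∨ 1/3 = 5/6
x_3 ∧ x_2 = 5/6 ∧ 1/3 = 1/3
x_3 ∨ x_3 = 5/6 ∨ 5/6 = 5/6
(x_3 ∧ x_2) ≡ (x_3 ∨ x_3) = 1/3 ≡ 5/6 = 1/2
(x_3 ∨ x_1) ∨ ((x_3 ∧ x_2) ≡ (x_3 ∨ x_3)) = 5/6 ∨ 1/2 = 5/6
((x_3 ∧ x_1) ∨ (¬x_1 ⊃ x_2)) ∧ ((x_3 ∨ x_1) ∨ ((x_3 ∧ x_2) ≡ (x_3 ∨ x_3))) = 2/3 ∧ 5/6 = 2/3
¬(((x_3 ∧ x_1) ∨ (¬x_1 ⊃ x_2)) ∧ ((x_3 ∨ x_1) ∨ ((x_3 ∧ x_2) ≡ (x_3 ∨ x_3)))) = ¬2/3 = 1/3

1/3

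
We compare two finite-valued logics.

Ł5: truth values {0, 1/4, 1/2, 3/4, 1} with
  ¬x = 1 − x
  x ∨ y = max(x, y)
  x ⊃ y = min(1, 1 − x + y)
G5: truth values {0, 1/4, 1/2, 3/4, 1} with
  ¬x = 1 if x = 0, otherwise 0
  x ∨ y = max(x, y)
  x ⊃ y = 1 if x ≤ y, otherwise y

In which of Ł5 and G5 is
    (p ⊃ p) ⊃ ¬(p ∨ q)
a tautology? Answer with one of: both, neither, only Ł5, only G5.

In Ł5: at p = 0, q = 1/4 the value is 3/4 — not a tautology.
In G5: at p = 0, q = 1/4 the value is 0 — not a tautology.

neither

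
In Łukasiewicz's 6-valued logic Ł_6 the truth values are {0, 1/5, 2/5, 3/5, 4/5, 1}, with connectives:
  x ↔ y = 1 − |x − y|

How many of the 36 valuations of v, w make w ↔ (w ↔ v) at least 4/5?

value 1: 8 assignments (counts)
value 4/5: 10 assignments (counts)
value 3/5: 7 assignments
value 2/5: 6 assignments
value 1/5: 3 assignments
value 0: 2 assignments
So 18 of the 36 assignments meet the threshold.

18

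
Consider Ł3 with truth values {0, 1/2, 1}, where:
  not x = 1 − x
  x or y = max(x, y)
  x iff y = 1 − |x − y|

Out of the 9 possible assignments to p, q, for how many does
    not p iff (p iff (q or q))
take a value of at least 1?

p = 0, q = 0 ↦ 1  ≥
p = 0, q = 1/2 ↦ 1/2  <
p = 0, q = 1 ↦ 0  <
p = 1/2, q = 0 ↦ 1  ≥
p = 1/2, q = 1/2 ↦ 1/2  <
p = 1/2, q = 1 ↦ 1  ≥
p = 1, q = 0 ↦ 1  ≥
p = 1, q = 1/2 ↦ 1/2  <
p = 1, q = 1 ↦ 0  <
So 4 of the 9 assignments meet the threshold.

4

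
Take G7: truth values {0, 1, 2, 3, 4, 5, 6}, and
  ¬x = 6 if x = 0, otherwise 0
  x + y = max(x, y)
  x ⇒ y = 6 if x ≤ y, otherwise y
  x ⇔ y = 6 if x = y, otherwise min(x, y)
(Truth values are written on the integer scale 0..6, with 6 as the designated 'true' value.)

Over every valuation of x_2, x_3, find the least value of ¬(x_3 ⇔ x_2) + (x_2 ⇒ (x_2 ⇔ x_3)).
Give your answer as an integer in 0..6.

Take x_2 = 2, x_3 = 1:
x_3 ⇔ x_2 = 1 ⇔ 2 = 1
¬(x_3 ⇔ x_2) = ¬1 = 0
x_2 ⇔ x_3 = 2 ⇔ 1 = 1
x_2 ⇒ (x_2 ⇔ x_3) = 2 ⇒ 1 = 1
¬(x_3 ⇔ x_2) + (x_2 ⇒ (x_2 ⇔ x_3)) = 0 + 1 = 1
No assignment yields a value below 1, so this is the minimum.

1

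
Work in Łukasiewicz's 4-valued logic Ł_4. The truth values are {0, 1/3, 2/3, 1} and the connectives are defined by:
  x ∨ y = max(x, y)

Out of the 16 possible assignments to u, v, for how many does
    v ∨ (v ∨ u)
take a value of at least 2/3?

12

u = 0, v = 0 ↦ 0  <
u = 0, v = 1/3 ↦ 1/3  <
u = 0, v = 2/3 ↦ 2/3  ≥
u = 0, v = 1 ↦ 1  ≥
u = 1/3, v = 0 ↦ 1/3  <
u = 1/3, v = 1/3 ↦ 1/3  <
u = 1/3, v = 2/3 ↦ 2/3  ≥
u = 1/3, v = 1 ↦ 1  ≥
u = 2/3, v = 0 ↦ 2/3  ≥
u = 2/3, v = 1/3 ↦ 2/3  ≥
u = 2/3, v = 2/3 ↦ 2/3  ≥
u = 2/3, v = 1 ↦ 1  ≥
u = 1, v = 0 ↦ 1  ≥
u = 1, v = 1/3 ↦ 1  ≥
u = 1, v = 2/3 ↦ 1  ≥
u = 1, v = 1 ↦ 1  ≥
So 12 of the 16 assignments meet the threshold.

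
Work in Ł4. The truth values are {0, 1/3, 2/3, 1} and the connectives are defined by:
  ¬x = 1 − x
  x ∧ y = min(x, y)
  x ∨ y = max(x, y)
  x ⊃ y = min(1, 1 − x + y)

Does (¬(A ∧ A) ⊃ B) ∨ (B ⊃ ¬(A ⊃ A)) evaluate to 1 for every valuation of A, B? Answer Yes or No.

No

Counterexample: take A = 0, B = 1/3.
A ∧ A = 0 ∧ 0 = 0
¬(A ∧ A) = ¬0 = 1
¬(A ∧ A) ⊃ B = 1 ⊃ 1/3 = 1/3
A ⊃ A = 0 ⊃ 0 = 1
¬(A ⊃ A) = ¬1 = 0
B ⊃ ¬(A ⊃ A) = 1/3 ⊃ 0 = 2/3
(¬(A ∧ A) ⊃ B) ∨ (B ⊃ ¬(A ⊃ A)) = 1/3 ∨ 2/3 = 2/3
This gives 2/3 ≠ 1.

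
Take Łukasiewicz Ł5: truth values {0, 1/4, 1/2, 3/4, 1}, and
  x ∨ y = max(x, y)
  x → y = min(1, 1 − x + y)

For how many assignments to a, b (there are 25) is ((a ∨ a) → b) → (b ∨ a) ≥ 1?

value 1: 13 assignments (counts)
value 3/4: 5 assignments
value 1/2: 4 assignments
value 1/4: 2 assignments
value 0: 1 assignment
So 13 of the 25 assignments meet the threshold.

13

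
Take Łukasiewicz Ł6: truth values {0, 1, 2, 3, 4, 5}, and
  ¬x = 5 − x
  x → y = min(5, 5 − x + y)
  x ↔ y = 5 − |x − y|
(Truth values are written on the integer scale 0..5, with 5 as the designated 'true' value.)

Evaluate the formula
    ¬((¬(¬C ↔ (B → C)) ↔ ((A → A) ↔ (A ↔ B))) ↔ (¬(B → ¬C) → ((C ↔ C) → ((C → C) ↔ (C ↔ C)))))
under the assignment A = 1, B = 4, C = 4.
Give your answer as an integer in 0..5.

¬C = ¬4 = 1
B → C = 4 → 4 = 5
¬C ↔ (B → C) = 1 ↔ 5 = 1
¬(¬C ↔ (B → C)) = ¬1 = 4
A → A = 1 → 1 = 5
A ↔ B = 1 ↔ 4 = 2
(A → A) ↔ (A ↔ B) = 5 ↔ 2 = 2
¬(¬C ↔ (B → C)) ↔ ((A → A) ↔ (A ↔ B)) = 4 ↔ 2 = 3
¬C = ¬4 = 1
B → ¬C = 4 → 1 = 2
¬(B → ¬C) = ¬2 = 3
C ↔ C = 4 ↔ 4 = 5
C → C = 4 → 4 = 5
C ↔ C = 4 ↔ 4 = 5
(C → C) ↔ (C ↔ C) = 5 ↔ 5 = 5
(C ↔ C) → ((C → C) ↔ (C ↔ C)) = 5 → 5 = 5
¬(B → ¬C) → ((C ↔ C) → ((C → C) ↔ (C ↔ C))) = 3 → 5 = 5
(¬(¬C ↔ (B → C)) ↔ ((A → A) ↔ (A ↔ B))) ↔ (¬(B → ¬C) → ((C ↔ C) → ((C → C) ↔ (C ↔ C)))) = 3 ↔ 5 = 3
¬((¬(¬C ↔ (B → C)) ↔ ((A → A) ↔ (A ↔ B))) ↔ (¬(B → ¬C) → ((C ↔ C) → ((C → C) ↔ (C ↔ C))))) = ¬3 = 2

2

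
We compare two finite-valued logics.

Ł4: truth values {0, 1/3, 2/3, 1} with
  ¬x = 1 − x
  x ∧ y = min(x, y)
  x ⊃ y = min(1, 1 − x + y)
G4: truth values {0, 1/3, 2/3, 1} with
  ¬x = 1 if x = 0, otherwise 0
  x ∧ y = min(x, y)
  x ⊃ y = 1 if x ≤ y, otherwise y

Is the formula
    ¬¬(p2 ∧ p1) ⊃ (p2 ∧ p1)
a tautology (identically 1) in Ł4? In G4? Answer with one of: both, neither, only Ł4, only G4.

In Ł4: every assignment gives 1 — tautology.
In G4: at p1 = 1/3, p2 = 1/3 the value is 1/3 — not a tautology.

only Ł4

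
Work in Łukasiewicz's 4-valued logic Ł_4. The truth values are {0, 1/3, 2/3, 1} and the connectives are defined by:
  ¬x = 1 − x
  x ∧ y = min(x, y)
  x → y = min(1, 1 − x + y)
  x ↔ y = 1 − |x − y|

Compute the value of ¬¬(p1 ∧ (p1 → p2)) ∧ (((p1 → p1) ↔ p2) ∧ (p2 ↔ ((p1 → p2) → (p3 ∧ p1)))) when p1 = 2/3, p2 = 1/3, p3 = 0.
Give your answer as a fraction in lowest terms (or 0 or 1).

1/3

p1 → p2 = 2/3 → 1/3 = 2/3
p1 ∧ (p1 → p2) = 2/3 ∧ 2/3 = 2/3
¬(p1 ∧ (p1 → p2)) = ¬2/3 = 1/3
¬¬(p1 ∧ (p1 → p2)) = ¬1/3 = 2/3
p1 → p1 = 2/3 → 2/3 = 1
(p1 → p1) ↔ p2 = 1 ↔ 1/3 = 1/3
p1 → p2 = 2/3 → 1/3 = 2/3
p3 ∧ p1 = 0 ∧ 2/3 = 0
(p1 → p2) → (p3 ∧ p1) = 2/3 → 0 = 1/3
p2 ↔ ((p1 → p2) → (p3 ∧ p1)) = 1/3 ↔ 1/3 = 1
((p1 → p1) ↔ p2) ∧ (p2 ↔ ((p1 → p2) → (p3 ∧ p1))) = 1/3 ∧ 1 = 1/3
¬¬(p1 ∧ (p1 → p2)) ∧ (((p1 → p1) ↔ p2) ∧ (p2 ↔ ((p1 → p2) → (p3 ∧ p1)))) = 2/3 ∧ 1/3 = 1/3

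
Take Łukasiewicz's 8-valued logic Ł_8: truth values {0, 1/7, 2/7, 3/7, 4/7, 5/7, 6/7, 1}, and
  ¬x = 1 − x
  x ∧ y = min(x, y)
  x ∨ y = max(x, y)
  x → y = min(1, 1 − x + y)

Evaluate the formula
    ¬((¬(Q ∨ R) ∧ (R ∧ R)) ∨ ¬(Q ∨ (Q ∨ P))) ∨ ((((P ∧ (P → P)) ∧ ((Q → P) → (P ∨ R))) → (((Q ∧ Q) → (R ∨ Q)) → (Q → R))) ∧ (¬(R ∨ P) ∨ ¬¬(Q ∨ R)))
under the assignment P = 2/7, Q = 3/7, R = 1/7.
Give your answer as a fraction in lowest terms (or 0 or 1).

Q ∨ R = 3/7 ∨ 1/7 = 3/7
¬(Q ∨ R) = ¬3/7 = 4/7
R ∧ R = 1/7 ∧ 1/7 = 1/7
¬(Q ∨ R) ∧ (R ∧ R) = 4/7 ∧ 1/7 = 1/7
Q ∨ P = 3/7 ∨ 2/7 = 3/7
Q ∨ (Q ∨ P) = 3/7 ∨ 3/7 = 3/7
¬(Q ∨ (Q ∨ P)) = ¬3/7 = 4/7
(¬(Q ∨ R) ∧ (R ∧ R)) ∨ ¬(Q ∨ (Q ∨ P)) = 1/7 ∨ 4/7 = 4/7
¬((¬(Q ∨ R) ∧ (R ∧ R)) ∨ ¬(Q ∨ (Q ∨ P))) = ¬4/7 = 3/7
P → P = 2/7 → 2/7 = 1
P ∧ (P → P) = 2/7 ∧ 1 = 2/7
Q → P = 3/7 → 2/7 = 6/7
P ∨ R = 2/7 ∨ 1/7 = 2/7
(Q → P) → (P ∨ R) = 6/7 → 2/7 = 3/7
(P ∧ (P → P)) ∧ ((Q → P) → (P ∨ R)) = 2/7 ∧ 3/7 = 2/7
Q ∧ Q = 3/7 ∧ 3/7 = 3/7
R ∨ Q = 1/7 ∨ 3/7 = 3/7
(Q ∧ Q) → (R ∨ Q) = 3/7 → 3/7 = 1
Q → R = 3/7 → 1/7 = 5/7
((Q ∧ Q) → (R ∨ Q)) → (Q → R) = 1 → 5/7 = 5/7
((P ∧ (P → P)) ∧ ((Q → P) → (P ∨ R))) → (((Q ∧ Q) → (R ∨ Q)) → (Q → R)) = 2/7 → 5/7 = 1
R ∨ P = 1/7 ∨ 2/7 = 2/7
¬(R ∨ P) = ¬2/7 = 5/7
Q ∨ R = 3/7 ∨ 1/7 = 3/7
¬(Q ∨ R) = ¬3/7 = 4/7
¬¬(Q ∨ R) = ¬4/7 = 3/7
¬(R ∨ P) ∨ ¬¬(Q ∨ R) = 5/7 ∨ 3/7 = 5/7
(((P ∧ (P → P)) ∧ ((Q → P) → (P ∨ R))) → (((Q ∧ Q) → (R ∨ Q)) → (Q → R))) ∧ (¬(R ∨ P) ∨ ¬¬(Q ∨ R)) = 1 ∧ 5/7 = 5/7
¬((¬(Q ∨ R) ∧ (R ∧ R)) ∨ ¬(Q ∨ (Q ∨ P))) ∨ ((((P ∧ (P → P)) ∧ ((Q → P) → (P ∨ R))) → (((Q ∧ Q) → (R ∨ Q)) → (Q → R))) ∧ (¬(R ∨ P) ∨ ¬¬(Q ∨ R))) = 3/7 ∨ 5/7 = 5/7

5/7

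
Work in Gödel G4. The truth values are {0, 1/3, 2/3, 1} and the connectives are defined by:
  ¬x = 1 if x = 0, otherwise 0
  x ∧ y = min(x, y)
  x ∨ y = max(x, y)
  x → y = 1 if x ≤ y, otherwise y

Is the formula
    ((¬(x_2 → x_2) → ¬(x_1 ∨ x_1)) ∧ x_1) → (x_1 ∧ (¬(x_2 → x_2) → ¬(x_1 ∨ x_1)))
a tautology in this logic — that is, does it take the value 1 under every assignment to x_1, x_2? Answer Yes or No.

x_1 = 0, x_2 = 0 ↦ 1
x_1 = 0, x_2 = 1/3 ↦ 1
x_1 = 0, x_2 = 2/3 ↦ 1
x_1 = 0, x_2 = 1 ↦ 1
x_1 = 1/3, x_2 = 0 ↦ 1
x_1 = 1/3, x_2 = 1/3 ↦ 1
x_1 = 1/3, x_2 = 2/3 ↦ 1
x_1 = 1/3, x_2 = 1 ↦ 1
x_1 = 2/3, x_2 = 0 ↦ 1
x_1 = 2/3, x_2 = 1/3 ↦ 1
x_1 = 2/3, x_2 = 2/3 ↦ 1
x_1 = 2/3, x_2 = 1 ↦ 1
x_1 = 1, x_2 = 0 ↦ 1
x_1 = 1, x_2 = 1/3 ↦ 1
x_1 = 1, x_2 = 2/3 ↦ 1
x_1 = 1, x_2 = 1 ↦ 1
Every assignment gives a value ≥ 1.

Yes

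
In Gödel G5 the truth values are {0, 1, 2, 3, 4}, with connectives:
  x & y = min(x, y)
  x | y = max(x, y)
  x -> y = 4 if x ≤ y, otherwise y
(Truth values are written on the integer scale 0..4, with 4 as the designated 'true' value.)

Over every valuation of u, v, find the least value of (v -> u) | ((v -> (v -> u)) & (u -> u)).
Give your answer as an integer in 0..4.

0

Take u = 0, v = 1:
v -> u = 1 -> 0 = 0
v -> u = 1 -> 0 = 0
v -> (v -> u) = 1 -> 0 = 0
u -> u = 0 -> 0 = 4
(v -> (v -> u)) & (u -> u) = 0 & 4 = 0
(v -> u) | ((v -> (v -> u)) & (u -> u)) = 0 | 0 = 0
No assignment yields a value below 0, so this is the minimum.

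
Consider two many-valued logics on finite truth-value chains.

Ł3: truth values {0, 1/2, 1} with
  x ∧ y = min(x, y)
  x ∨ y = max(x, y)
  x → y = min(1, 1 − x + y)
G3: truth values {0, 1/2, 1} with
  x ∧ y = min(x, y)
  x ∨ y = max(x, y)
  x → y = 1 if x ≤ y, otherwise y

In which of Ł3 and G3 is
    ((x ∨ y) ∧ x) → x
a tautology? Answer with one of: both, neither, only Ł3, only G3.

both

In Ł3: every assignment gives 1 — tautology.
In G3: every assignment gives 1 — tautology.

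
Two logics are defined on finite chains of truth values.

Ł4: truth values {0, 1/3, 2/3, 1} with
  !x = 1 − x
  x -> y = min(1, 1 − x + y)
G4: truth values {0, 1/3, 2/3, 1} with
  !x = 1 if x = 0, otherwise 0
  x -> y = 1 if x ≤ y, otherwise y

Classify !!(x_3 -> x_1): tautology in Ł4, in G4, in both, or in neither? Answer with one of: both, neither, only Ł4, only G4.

In Ł4: at x_1 = 0, x_3 = 1/3 the value is 2/3 — not a tautology.
In G4: at x_1 = 0, x_3 = 1/3 the value is 0 — not a tautology.

neither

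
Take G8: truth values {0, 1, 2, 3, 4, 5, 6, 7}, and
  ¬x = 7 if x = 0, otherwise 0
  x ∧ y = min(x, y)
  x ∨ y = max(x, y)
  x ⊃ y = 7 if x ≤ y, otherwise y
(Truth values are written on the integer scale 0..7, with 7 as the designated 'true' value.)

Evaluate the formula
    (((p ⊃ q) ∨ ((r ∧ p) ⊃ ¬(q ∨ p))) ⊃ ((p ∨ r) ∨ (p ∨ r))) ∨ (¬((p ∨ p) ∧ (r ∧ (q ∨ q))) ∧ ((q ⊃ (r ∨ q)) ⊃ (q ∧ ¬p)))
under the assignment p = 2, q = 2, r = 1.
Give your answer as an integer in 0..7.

2

p ⊃ q = 2 ⊃ 2 = 7
r ∧ p = 1 ∧ 2 = 1
q ∨ p = 2 ∨ 2 = 2
¬(q ∨ p) = ¬2 = 0
(r ∧ p) ⊃ ¬(q ∨ p) = 1 ⊃ 0 = 0
(p ⊃ q) ∨ ((r ∧ p) ⊃ ¬(q ∨ p)) = 7 ∨ 0 = 7
p ∨ r = 2 ∨ 1 = 2
p ∨ r = 2 ∨ 1 = 2
(p ∨ r) ∨ (p ∨ r) = 2 ∨ 2 = 2
((p ⊃ q) ∨ ((r ∧ p) ⊃ ¬(q ∨ p))) ⊃ ((p ∨ r) ∨ (p ∨ r)) = 7 ⊃ 2 = 2
p ∨ p = 2 ∨ 2 = 2
q ∨ q = 2 ∨ 2 = 2
r ∧ (q ∨ q) = 1 ∧ 2 = 1
(p ∨ p) ∧ (r ∧ (q ∨ q)) = 2 ∧ 1 = 1
¬((p ∨ p) ∧ (r ∧ (q ∨ q))) = ¬1 = 0
r ∨ q = 1 ∨ 2 = 2
q ⊃ (r ∨ q) = 2 ⊃ 2 = 7
¬p = ¬2 = 0
q ∧ ¬p = 2 ∧ 0 = 0
(q ⊃ (r ∨ q)) ⊃ (q ∧ ¬p) = 7 ⊃ 0 = 0
¬((p ∨ p) ∧ (r ∧ (q ∨ q))) ∧ ((q ⊃ (r ∨ q)) ⊃ (q ∧ ¬p)) = 0 ∧ 0 = 0
(((p ⊃ q) ∨ ((r ∧ p) ⊃ ¬(q ∨ p))) ⊃ ((p ∨ r) ∨ (p ∨ r))) ∨ (¬((p ∨ p) ∧ (r ∧ (q ∨ q))) ∧ ((q ⊃ (r ∨ q)) ⊃ (q ∧ ¬p))) = 2 ∨ 0 = 2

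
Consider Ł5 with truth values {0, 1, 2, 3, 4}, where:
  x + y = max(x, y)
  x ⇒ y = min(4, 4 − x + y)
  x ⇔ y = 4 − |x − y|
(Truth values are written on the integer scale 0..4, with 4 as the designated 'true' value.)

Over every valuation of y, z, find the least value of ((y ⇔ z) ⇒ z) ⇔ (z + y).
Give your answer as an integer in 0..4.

2

Take y = 0, z = 2:
y ⇔ z = 0 ⇔ 2 = 2
(y ⇔ z) ⇒ z = 2 ⇒ 2 = 4
z + y = 2 + 0 = 2
((y ⇔ z) ⇒ z) ⇔ (z + y) = 4 ⇔ 2 = 2
No assignment yields a value below 2, so this is the minimum.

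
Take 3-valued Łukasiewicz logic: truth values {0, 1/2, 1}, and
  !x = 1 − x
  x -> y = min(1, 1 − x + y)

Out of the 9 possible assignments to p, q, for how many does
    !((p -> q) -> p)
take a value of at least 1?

3

p = 0, q = 0 ↦ 1  ≥
p = 0, q = 1/2 ↦ 1  ≥
p = 0, q = 1 ↦ 1  ≥
p = 1/2, q = 0 ↦ 0  <
p = 1/2, q = 1/2 ↦ 1/2  <
p = 1/2, q = 1 ↦ 1/2  <
p = 1, q = 0 ↦ 0  <
p = 1, q = 1/2 ↦ 0  <
p = 1, q = 1 ↦ 0  <
So 3 of the 9 assignments meet the threshold.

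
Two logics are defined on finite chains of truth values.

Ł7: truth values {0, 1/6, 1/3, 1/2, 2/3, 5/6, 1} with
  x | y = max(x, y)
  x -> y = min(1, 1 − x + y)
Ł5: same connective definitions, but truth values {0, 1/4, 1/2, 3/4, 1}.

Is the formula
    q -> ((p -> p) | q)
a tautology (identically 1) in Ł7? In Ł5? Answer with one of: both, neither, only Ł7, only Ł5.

both

In Ł7: every assignment gives 1 — tautology.
In Ł5: every assignment gives 1 — tautology.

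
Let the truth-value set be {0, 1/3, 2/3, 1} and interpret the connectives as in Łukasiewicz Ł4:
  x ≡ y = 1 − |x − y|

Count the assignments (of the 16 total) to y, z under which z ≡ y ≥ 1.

4

y = 0, z = 0 ↦ 1  ≥
y = 0, z = 1/3 ↦ 2/3  <
y = 0, z = 2/3 ↦ 1/3  <
y = 0, z = 1 ↦ 0  <
y = 1/3, z = 0 ↦ 2/3  <
y = 1/3, z = 1/3 ↦ 1  ≥
y = 1/3, z = 2/3 ↦ 2/3  <
y = 1/3, z = 1 ↦ 1/3  <
y = 2/3, z = 0 ↦ 1/3  <
y = 2/3, z = 1/3 ↦ 2/3  <
y = 2/3, z = 2/3 ↦ 1  ≥
y = 2/3, z = 1 ↦ 2/3  <
y = 1, z = 0 ↦ 0  <
y = 1, z = 1/3 ↦ 1/3  <
y = 1, z = 2/3 ↦ 2/3  <
y = 1, z = 1 ↦ 1  ≥
So 4 of the 16 assignments meet the threshold.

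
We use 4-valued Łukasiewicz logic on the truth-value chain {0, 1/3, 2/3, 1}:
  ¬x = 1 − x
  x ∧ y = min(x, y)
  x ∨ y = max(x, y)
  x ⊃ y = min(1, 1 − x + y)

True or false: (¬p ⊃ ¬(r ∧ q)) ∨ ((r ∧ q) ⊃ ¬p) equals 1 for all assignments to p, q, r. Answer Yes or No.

Counterexample: take p = 1/3, q = 1, r = 1.
¬p = ¬1/3 = 2/3
r ∧ q = 1 ∧ 1 = 1
¬(r ∧ q) = ¬1 = 0
¬p ⊃ ¬(r ∧ q) = 2/3 ⊃ 0 = 1/3
r ∧ q = 1 ∧ 1 = 1
¬p = ¬1/3 = 2/3
(r ∧ q) ⊃ ¬p = 1 ⊃ 2/3 = 2/3
(¬p ⊃ ¬(r ∧ q)) ∨ ((r ∧ q) ⊃ ¬p) = 1/3 ∨ 2/3 = 2/3
This gives 2/3 ≠ 1.

No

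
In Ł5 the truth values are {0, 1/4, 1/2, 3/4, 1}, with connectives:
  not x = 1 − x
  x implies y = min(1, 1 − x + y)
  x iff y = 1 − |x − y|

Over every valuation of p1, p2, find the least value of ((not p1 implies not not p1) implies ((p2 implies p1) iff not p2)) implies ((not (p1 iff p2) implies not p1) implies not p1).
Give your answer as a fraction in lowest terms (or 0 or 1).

1/2

Take p1 = 1/2, p2 = 0:
not p1 = not 1/2 = 1/2
not p1 = not 1/2 = 1/2
not not p1 = not 1/2 = 1/2
not p1 implies not not p1 = 1/2 implies 1/2 = 1
p2 implies p1 = 0 implies 1/2 = 1
not p2 = not 0 = 1
(p2 implies p1) iff not p2 = 1 iff 1 = 1
(not p1 implies not not p1) implies ((p2 implies p1) iff not p2) = 1 implies 1 = 1
p1 iff p2 = 1/2 iff 0 = 1/2
not (p1 iff p2) = not 1/2 = 1/2
not p1 = not 1/2 = 1/2
not (p1 iff p2) implies not p1 = 1/2 implies 1/2 = 1
not p1 = not 1/2 = 1/2
(not (p1 iff p2) implies not p1) implies not p1 = 1 implies 1/2 = 1/2
((not p1 implies not not p1) implies ((p2 implies p1) iff not p2)) implies ((not (p1 iff p2) implies not p1) implies not p1) = 1 implies 1/2 = 1/2
No assignment yields a value below 1/2, so this is the minimum.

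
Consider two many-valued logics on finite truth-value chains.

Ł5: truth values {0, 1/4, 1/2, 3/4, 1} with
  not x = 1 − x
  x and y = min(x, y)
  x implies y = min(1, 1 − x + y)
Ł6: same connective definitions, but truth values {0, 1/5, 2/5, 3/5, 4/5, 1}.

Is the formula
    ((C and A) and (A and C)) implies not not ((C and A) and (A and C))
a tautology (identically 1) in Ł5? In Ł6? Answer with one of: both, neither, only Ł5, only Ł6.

In Ł5: every assignment gives 1 — tautology.
In Ł6: every assignment gives 1 — tautology.

both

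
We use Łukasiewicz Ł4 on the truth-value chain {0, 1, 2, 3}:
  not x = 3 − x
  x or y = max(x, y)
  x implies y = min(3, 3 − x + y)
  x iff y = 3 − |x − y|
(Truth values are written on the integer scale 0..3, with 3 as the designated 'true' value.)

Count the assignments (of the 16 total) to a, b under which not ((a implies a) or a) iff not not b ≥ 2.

8

a = 0, b = 0 ↦ 3  ≥
a = 0, b = 1 ↦ 2  ≥
a = 0, b = 2 ↦ 1  <
a = 0, b = 3 ↦ 0  <
a = 1, b = 0 ↦ 3  ≥
a = 1, b = 1 ↦ 2  ≥
a = 1, b = 2 ↦ 1  <
a = 1, b = 3 ↦ 0  <
a = 2, b = 0 ↦ 3  ≥
a = 2, b = 1 ↦ 2  ≥
a = 2, b = 2 ↦ 1  <
a = 2, b = 3 ↦ 0  <
a = 3, b = 0 ↦ 3  ≥
a = 3, b = 1 ↦ 2  ≥
a = 3, b = 2 ↦ 1  <
a = 3, b = 3 ↦ 0  <
So 8 of the 16 assignments meet the threshold.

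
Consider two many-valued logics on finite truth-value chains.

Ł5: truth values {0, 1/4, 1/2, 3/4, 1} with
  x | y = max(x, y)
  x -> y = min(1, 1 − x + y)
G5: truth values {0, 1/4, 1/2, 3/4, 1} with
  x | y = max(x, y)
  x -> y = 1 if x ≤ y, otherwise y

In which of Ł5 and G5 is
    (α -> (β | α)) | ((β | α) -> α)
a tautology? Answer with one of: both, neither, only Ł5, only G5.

In Ł5: every assignment gives 1 — tautology.
In G5: every assignment gives 1 — tautology.

both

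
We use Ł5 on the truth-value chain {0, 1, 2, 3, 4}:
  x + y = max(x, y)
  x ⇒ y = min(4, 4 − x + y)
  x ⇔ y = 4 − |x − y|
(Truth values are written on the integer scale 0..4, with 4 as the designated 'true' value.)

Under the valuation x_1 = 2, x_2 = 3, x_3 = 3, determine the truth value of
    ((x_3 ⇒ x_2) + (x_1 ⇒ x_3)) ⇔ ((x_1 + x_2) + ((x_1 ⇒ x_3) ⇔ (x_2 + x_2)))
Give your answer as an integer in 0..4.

3

x_3 ⇒ x_2 = 3 ⇒ 3 = 4
x_1 ⇒ x_3 = 2 ⇒ 3 = 4
(x_3 ⇒ x_2) + (x_1 ⇒ x_3) = 4 + 4 = 4
x_1 + x_2 = 2 + 3 = 3
x_1 ⇒ x_3 = 2 ⇒ 3 = 4
x_2 + x_2 = 3 + 3 = 3
(x_1 ⇒ x_3) ⇔ (x_2 + x_2) = 4 ⇔ 3 = 3
(x_1 + x_2) + ((x_1 ⇒ x_3) ⇔ (x_2 + x_2)) = 3 + 3 = 3
((x_3 ⇒ x_2) + (x_1 ⇒ x_3)) ⇔ ((x_1 + x_2) + ((x_1 ⇒ x_3) ⇔ (x_2 + x_2))) = 4 ⇔ 3 = 3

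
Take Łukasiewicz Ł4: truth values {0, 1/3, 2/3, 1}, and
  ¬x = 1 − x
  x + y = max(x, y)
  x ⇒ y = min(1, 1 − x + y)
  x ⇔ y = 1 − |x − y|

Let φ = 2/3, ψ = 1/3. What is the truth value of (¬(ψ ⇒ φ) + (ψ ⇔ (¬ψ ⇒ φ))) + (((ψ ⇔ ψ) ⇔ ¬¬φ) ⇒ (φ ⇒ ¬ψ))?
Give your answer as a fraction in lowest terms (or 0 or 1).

1

ψ ⇒ φ = 1/3 ⇒ 2/3 = 1
¬(ψ ⇒ φ) = ¬1 = 0
¬ψ = ¬1/3 = 2/3
¬ψ ⇒ φ = 2/3 ⇒ 2/3 = 1
ψ ⇔ (¬ψ ⇒ φ) = 1/3 ⇔ 1 = 1/3
¬(ψ ⇒ φ) + (ψ ⇔ (¬ψ ⇒ φ)) = 0 + 1/3 = 1/3
ψ ⇔ ψ = 1/3 ⇔ 1/3 = 1
¬φ = ¬2/3 = 1/3
¬¬φ = ¬1/3 = 2/3
(ψ ⇔ ψ) ⇔ ¬¬φ = 1 ⇔ 2/3 = 2/3
¬ψ = ¬1/3 = 2/3
φ ⇒ ¬ψ = 2/3 ⇒ 2/3 = 1
((ψ ⇔ ψ) ⇔ ¬¬φ) ⇒ (φ ⇒ ¬ψ) = 2/3 ⇒ 1 = 1
(¬(ψ ⇒ φ) + (ψ ⇔ (¬ψ ⇒ φ))) + (((ψ ⇔ ψ) ⇔ ¬¬φ) ⇒ (φ ⇒ ¬ψ)) = 1/3 + 1 = 1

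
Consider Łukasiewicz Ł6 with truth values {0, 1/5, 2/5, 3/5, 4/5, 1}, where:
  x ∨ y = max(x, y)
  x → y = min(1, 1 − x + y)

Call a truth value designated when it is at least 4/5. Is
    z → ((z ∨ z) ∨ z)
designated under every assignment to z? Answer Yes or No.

z = 0 ↦ 1
z = 1/5 ↦ 1
z = 2/5 ↦ 1
z = 3/5 ↦ 1
z = 4/5 ↦ 1
z = 1 ↦ 1
Every assignment gives a value ≥ 4/5.

Yes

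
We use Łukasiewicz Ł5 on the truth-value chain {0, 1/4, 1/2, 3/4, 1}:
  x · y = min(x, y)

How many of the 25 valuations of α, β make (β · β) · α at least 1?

1

value 1: 1 assignment (counts)
value 3/4: 3 assignments
value 1/2: 5 assignments
value 1/4: 7 assignments
value 0: 9 assignments
So 1 of the 25 assignments meets the threshold.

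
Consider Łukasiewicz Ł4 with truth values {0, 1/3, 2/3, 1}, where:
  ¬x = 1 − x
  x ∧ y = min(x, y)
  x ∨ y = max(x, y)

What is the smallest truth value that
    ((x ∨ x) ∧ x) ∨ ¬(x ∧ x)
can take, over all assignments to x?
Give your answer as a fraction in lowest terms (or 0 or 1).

2/3

Take x = 1/3:
x ∨ x = 1/3 ∨ 1/3 = 1/3
(x ∨ x) ∧ x = 1/3 ∧ 1/3 = 1/3
x ∧ x = 1/3 ∧ 1/3 = 1/3
¬(x ∧ x) = ¬1/3 = 2/3
((x ∨ x) ∧ x) ∨ ¬(x ∧ x) = 1/3 ∨ 2/3 = 2/3
No assignment yields a value below 2/3, so this is the minimum.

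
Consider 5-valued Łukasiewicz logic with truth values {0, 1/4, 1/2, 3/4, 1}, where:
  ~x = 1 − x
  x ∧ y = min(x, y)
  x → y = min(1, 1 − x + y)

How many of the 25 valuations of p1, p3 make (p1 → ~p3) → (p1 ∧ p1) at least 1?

value 1: 9 assignments (counts)
value 3/4: 3 assignments
value 1/2: 4 assignments
value 1/4: 4 assignments
value 0: 5 assignments
So 9 of the 25 assignments meet the threshold.

9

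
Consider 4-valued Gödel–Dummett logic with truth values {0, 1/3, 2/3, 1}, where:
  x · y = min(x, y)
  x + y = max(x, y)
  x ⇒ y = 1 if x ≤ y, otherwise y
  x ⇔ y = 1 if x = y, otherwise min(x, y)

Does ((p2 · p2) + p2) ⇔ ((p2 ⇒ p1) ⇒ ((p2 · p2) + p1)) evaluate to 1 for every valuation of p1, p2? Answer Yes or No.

No

Counterexample: take p1 = 0, p2 = 1/3.
p2 · p2 = 1/3 · 1/3 = 1/3
(p2 · p2) + p2 = 1/3 + 1/3 = 1/3
p2 ⇒ p1 = 1/3 ⇒ 0 = 0
p2 · p2 = 1/3 · 1/3 = 1/3
(p2 · p2) + p1 = 1/3 + 0 = 1/3
(p2 ⇒ p1) ⇒ ((p2 · p2) + p1) = 0 ⇒ 1/3 = 1
((p2 · p2) + p2) ⇔ ((p2 ⇒ p1) ⇒ ((p2 · p2) + p1)) = 1/3 ⇔ 1 = 1/3
This gives 1/3 ≠ 1.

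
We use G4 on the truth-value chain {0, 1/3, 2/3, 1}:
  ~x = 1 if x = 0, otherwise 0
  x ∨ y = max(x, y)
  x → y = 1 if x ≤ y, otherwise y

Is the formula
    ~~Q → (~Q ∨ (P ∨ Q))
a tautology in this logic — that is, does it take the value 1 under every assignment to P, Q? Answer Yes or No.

No

Counterexample: take P = 0, Q = 1/3.
~Q = ~1/3 = 0
~~Q = ~0 = 1
P ∨ Q = 0 ∨ 1/3 = 1/3
~Q ∨ (P ∨ Q) = 0 ∨ 1/3 = 1/3
~~Q → (~Q ∨ (P ∨ Q)) = 1 → 1/3 = 1/3
This gives 1/3 ≠ 1.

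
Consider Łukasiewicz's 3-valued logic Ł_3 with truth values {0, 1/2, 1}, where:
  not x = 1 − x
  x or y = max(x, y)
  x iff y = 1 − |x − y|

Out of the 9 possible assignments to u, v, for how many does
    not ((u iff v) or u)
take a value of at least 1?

1

u = 0, v = 0 ↦ 0  <
u = 0, v = 1/2 ↦ 1/2  <
u = 0, v = 1 ↦ 1  ≥
u = 1/2, v = 0 ↦ 1/2  <
u = 1/2, v = 1/2 ↦ 0  <
u = 1/2, v = 1 ↦ 1/2  <
u = 1, v = 0 ↦ 0  <
u = 1, v = 1/2 ↦ 0  <
u = 1, v = 1 ↦ 0  <
So 1 of the 9 assignments meets the threshold.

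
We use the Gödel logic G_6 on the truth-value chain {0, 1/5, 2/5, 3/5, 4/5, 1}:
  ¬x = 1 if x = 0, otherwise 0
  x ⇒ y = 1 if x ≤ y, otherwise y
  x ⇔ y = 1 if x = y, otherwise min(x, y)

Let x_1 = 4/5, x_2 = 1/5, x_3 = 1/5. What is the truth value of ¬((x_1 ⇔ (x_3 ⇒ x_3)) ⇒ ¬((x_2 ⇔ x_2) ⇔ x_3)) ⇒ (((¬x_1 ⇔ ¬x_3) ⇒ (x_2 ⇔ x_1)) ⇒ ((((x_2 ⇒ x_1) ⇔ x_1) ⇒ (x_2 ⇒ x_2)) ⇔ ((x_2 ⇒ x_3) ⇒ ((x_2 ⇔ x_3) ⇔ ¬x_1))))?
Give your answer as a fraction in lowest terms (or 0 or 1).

x_3 ⇒ x_3 = 1/5 ⇒ 1/5 = 1
x_1 ⇔ (x_3 ⇒ x_3) = 4/5 ⇔ 1 = 4/5
x_2 ⇔ x_2 = 1/5 ⇔ 1/5 = 1
(x_2 ⇔ x_2) ⇔ x_3 = 1 ⇔ 1/5 = 1/5
¬((x_2 ⇔ x_2) ⇔ x_3) = ¬1/5 = 0
(x_1 ⇔ (x_3 ⇒ x_3)) ⇒ ¬((x_2 ⇔ x_2) ⇔ x_3) = 4/5 ⇒ 0 = 0
¬((x_1 ⇔ (x_3 ⇒ x_3)) ⇒ ¬((x_2 ⇔ x_2) ⇔ x_3)) = ¬0 = 1
¬x_1 = ¬4/5 = 0
¬x_3 = ¬1/5 = 0
¬x_1 ⇔ ¬x_3 = 0 ⇔ 0 = 1
x_2 ⇔ x_1 = 1/5 ⇔ 4/5 = 1/5
(¬x_1 ⇔ ¬x_3) ⇒ (x_2 ⇔ x_1) = 1 ⇒ 1/5 = 1/5
x_2 ⇒ x_1 = 1/5 ⇒ 4/5 = 1
(x_2 ⇒ x_1) ⇔ x_1 = 1 ⇔ 4/5 = 4/5
x_2 ⇒ x_2 = 1/5 ⇒ 1/5 = 1
((x_2 ⇒ x_1) ⇔ x_1) ⇒ (x_2 ⇒ x_2) = 4/5 ⇒ 1 = 1
x_2 ⇒ x_3 = 1/5 ⇒ 1/5 = 1
x_2 ⇔ x_3 = 1/5 ⇔ 1/5 = 1
¬x_1 = ¬4/5 = 0
(x_2 ⇔ x_3) ⇔ ¬x_1 = 1 ⇔ 0 = 0
(x_2 ⇒ x_3) ⇒ ((x_2 ⇔ x_3) ⇔ ¬x_1) = 1 ⇒ 0 = 0
(((x_2 ⇒ x_1) ⇔ x_1) ⇒ (x_2 ⇒ x_2)) ⇔ ((x_2 ⇒ x_3) ⇒ ((x_2 ⇔ x_3) ⇔ ¬x_1)) = 1 ⇔ 0 = 0
((¬x_1 ⇔ ¬x_3) ⇒ (x_2 ⇔ x_1)) ⇒ ((((x_2 ⇒ x_1) ⇔ x_1) ⇒ (x_2 ⇒ x_2)) ⇔ ((x_2 ⇒ x_3) ⇒ ((x_2 ⇔ x_3) ⇔ ¬x_1))) = 1/5 ⇒ 0 = 0
¬((x_1 ⇔ (x_3 ⇒ x_3)) ⇒ ¬((x_2 ⇔ x_2) ⇔ x_3)) ⇒ (((¬x_1 ⇔ ¬x_3) ⇒ (x_2 ⇔ x_1)) ⇒ ((((x_2 ⇒ x_1) ⇔ x_1) ⇒ (x_2 ⇒ x_2)) ⇔ ((x_2 ⇒ x_3) ⇒ ((x_2 ⇔ x_3) ⇔ ¬x_1)))) = 1 ⇒ 0 = 0

0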